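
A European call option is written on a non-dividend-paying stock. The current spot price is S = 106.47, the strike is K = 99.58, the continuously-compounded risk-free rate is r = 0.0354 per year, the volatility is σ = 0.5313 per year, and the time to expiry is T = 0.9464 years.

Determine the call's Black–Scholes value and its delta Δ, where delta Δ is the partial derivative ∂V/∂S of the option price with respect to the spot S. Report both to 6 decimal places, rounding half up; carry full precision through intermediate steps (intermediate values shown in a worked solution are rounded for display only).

price = 26.140385
Δ = 0.674614

σ√T = 0.5313·√0.9464 = 0.516865
d₁ = (ln(S/K) + (r+σ²/2)T) / (σ√T) = (ln(106.47/99.58) + (0.0354+0.5313²/2)·0.9464) / 0.516865 = (0.066902 + 0.167077) / 0.516865 = 0.452689
d₂ = d₁ − σ√T = 0.452689 − 0.516865 = -0.064176
e^{−rT} = e^{−0.0354·0.9464} = 0.967052
N(d₁) = 0.674614,  N(d₂) = 0.474415
Call price V = S·N(d₁) − K·e^{−rT}·N(d₂) = 71.826122 − 45.685737 = 26.140385
Δ = N(d₁) = 0.674614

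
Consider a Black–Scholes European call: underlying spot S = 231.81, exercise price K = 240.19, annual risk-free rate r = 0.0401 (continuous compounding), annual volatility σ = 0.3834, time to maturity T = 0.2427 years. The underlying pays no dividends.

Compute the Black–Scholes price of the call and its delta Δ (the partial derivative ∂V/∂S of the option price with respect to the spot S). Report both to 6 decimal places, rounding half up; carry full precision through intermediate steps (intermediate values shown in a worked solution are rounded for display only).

price = 14.806206
Δ = 0.483230

σ√T = 0.3834·√0.2427 = 0.188880
d₁ = (ln(S/K) + (r+σ²/2)T) / (σ√T) = (ln(231.81/240.19) + (0.0401+0.3834²/2)·0.2427) / 0.188880 = (-0.035512 + 0.027570) / 0.188880 = -0.042048
d₂ = d₁ − σ√T = -0.042048 − 0.188880 = -0.230928
e^{−rT} = e^{−0.0401·0.2427} = 0.990315
N(d₁) = 0.483230,  N(d₂) = 0.408685
Call price V = S·N(d₁) − K·e^{−rT}·N(d₂) = 112.017606 − 97.211401 = 14.806206
Δ = N(d₁) = 0.483230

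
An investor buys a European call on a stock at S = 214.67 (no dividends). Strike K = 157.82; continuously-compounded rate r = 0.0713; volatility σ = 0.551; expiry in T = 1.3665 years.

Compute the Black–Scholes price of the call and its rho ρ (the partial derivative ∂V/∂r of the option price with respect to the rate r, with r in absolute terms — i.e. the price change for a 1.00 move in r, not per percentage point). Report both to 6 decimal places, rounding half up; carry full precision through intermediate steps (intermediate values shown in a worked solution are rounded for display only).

price = 89.162201
ρ = 121.398724

σ√T = 0.551·√1.3665 = 0.644105
d₁ = (ln(S/K) + (r+σ²/2)T) / (σ√T) = (ln(214.67/157.82) + (0.0713+0.551²/2)·1.3665) / 0.644105 = (0.307647 + 0.304867) / 0.644105 = 0.950954
d₂ = d₁ − σ√T = 0.950954 − 0.644105 = 0.306849
e^{−rT} = e^{−0.0713·1.3665} = 0.907165
N(d₁) = 0.829186,  N(d₂) = 0.620521
Call price V = S·N(d₁) − K·e^{−rT}·N(d₂) = 178.001370 − 88.839169 = 89.162201
ρ = K·T·e^{−rT}·N(d₂) = 121.398724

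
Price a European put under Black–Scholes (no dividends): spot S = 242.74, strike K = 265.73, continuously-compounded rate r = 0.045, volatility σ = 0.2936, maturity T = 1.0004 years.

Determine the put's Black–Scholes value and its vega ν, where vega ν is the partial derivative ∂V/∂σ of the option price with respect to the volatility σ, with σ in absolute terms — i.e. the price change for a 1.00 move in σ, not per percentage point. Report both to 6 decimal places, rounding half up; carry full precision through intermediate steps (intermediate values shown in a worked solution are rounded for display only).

σ√T = 0.2936·√1.0004 = 0.293659
d₁ = (ln(S/K) + (r+σ²/2)T) / (σ√T) = (ln(242.74/265.73) + (0.045+0.2936²/2)·1.0004) / 0.293659 = (-0.090490 + 0.088136) / 0.293659 = -0.008017
d₂ = d₁ − σ√T = -0.008017 − 0.293659 = -0.301675
e^{−rT} = e^{−0.045·1.0004} = 0.955980
N(−d₁) = 0.503198,  N(−d₂) = 0.618550
Put price V = K·e^{−rT}·N(−d₂) − S·N(−d₁) = 157.131934 − 122.146306 = 34.985627
φ(d₁) = (1/√(2π))·e^{−d₁²/2} = 0.398929
ν = S·φ(d₁)·√T = 96.855503

price = 34.985627
ν = 96.855503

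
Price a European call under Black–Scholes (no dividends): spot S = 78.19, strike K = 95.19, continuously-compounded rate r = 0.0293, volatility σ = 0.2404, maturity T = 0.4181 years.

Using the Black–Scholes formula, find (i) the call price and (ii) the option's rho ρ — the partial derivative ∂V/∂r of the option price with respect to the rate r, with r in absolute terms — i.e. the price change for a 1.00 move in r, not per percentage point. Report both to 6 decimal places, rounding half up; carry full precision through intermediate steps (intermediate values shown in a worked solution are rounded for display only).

price = 0.766669
ρ = 4.050145

σ√T = 0.2404·√0.4181 = 0.155444
d₁ = (ln(S/K) + (r+σ²/2)T) / (σ√T) = (ln(78.19/95.19) + (0.0293+0.2404²/2)·0.4181) / 0.155444 = (-0.196733 + 0.024332) / 0.155444 = -1.109088
d₂ = d₁ − σ√T = -1.109088 − 0.155444 = -1.264532
e^{−rT} = e^{−0.0293·0.4181} = 0.987824
N(d₁) = 0.133696,  N(d₂) = 0.103019
Call price V = S·N(d₁) − K·e^{−rT}·N(d₂) = 10.453694 − 9.687025 = 0.766669
ρ = K·T·e^{−rT}·N(d₂) = 4.050145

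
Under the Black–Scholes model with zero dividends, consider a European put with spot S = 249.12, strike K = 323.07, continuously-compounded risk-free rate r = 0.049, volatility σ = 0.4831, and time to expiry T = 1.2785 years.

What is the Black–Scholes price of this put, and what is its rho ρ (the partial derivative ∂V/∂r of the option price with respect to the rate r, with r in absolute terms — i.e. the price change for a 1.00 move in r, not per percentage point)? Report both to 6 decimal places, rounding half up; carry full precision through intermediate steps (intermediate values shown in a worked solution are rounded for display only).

σ√T = 0.4831·√1.2785 = 0.546245
d₁ = (ln(S/K) + (r+σ²/2)T) / (σ√T) = (ln(249.12/323.07) + (0.049+0.4831²/2)·1.2785) / 0.546245 = (-0.259934 + 0.211838) / 0.546245 = -0.088049
d₂ = d₁ − σ√T = -0.088049 − 0.546245 = -0.634293
e^{−rT} = e^{−0.049·1.2785} = 0.939275
N(−d₁) = 0.535081,  N(−d₂) = 0.737055
Put price V = K·e^{−rT}·N(−d₂) − S·N(−d₁) = 223.660707 − 133.299365 = 90.361342
ρ = −K·T·e^{−rT}·N(−d₂) = -285.950214

price = 90.361342
ρ = -285.950214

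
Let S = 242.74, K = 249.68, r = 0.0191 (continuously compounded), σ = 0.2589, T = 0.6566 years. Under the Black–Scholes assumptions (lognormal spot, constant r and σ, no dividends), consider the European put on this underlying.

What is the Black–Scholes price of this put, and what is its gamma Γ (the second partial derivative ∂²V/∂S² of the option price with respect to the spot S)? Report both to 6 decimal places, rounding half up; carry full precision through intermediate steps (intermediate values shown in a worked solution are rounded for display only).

price = 22.409285
Γ = 0.007830

σ√T = 0.2589·√0.6566 = 0.209789
d₁ = (ln(S/K) + (r+σ²/2)T) / (σ√T) = (ln(242.74/249.68) + (0.0191+0.2589²/2)·0.6566) / 0.209789 = (-0.028189 + 0.034547) / 0.209789 = 0.030305
d₂ = d₁ − σ√T = 0.030305 − 0.209789 = -0.179484
e^{−rT} = e^{−0.0191·0.6566} = 0.987537
N(−d₁) = 0.487912,  N(−d₂) = 0.571221
Put price V = K·e^{−rT}·N(−d₂) − S·N(−d₁) = 140.845062 − 118.435777 = 22.409285
φ(d₁) = (1/√(2π))·e^{−d₁²/2} = 0.398759
Γ = φ(d₁) / (S·σ·√T) = 0.007830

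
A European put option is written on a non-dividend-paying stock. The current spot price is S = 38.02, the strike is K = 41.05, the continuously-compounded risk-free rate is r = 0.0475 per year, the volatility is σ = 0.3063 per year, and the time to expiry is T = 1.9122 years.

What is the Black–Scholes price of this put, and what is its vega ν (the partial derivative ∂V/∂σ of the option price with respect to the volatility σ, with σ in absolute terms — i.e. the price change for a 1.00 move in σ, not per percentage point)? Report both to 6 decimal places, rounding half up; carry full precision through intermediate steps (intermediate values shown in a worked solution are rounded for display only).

price = 6.068310
ν = 20.353281

σ√T = 0.3063·√1.9122 = 0.423559
d₁ = (ln(S/K) + (r+σ²/2)T) / (σ√T) = (ln(38.02/41.05) + (0.0475+0.3063²/2)·1.9122) / 0.423559 = (-0.076678 + 0.180531) / 0.423559 = 0.245189
d₂ = d₁ − σ√T = 0.245189 − 0.423559 = -0.178370
e^{−rT} = e^{−0.0475·1.9122} = 0.913173
N(−d₁) = 0.403155,  N(−d₂) = 0.570784
Put price V = K·e^{−rT}·N(−d₂) − S·N(−d₁) = 21.396263 − 15.327953 = 6.068310
φ(d₁) = (1/√(2π))·e^{−d₁²/2} = 0.387129
ν = S·φ(d₁)·√T = 20.353281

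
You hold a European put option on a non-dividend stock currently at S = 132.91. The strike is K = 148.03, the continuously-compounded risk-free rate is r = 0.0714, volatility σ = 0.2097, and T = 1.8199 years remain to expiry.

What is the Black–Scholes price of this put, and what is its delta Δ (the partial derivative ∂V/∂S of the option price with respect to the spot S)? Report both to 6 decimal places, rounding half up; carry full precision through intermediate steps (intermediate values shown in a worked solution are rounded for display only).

σ√T = 0.2097·√1.8199 = 0.282893
d₁ = (ln(S/K) + (r+σ²/2)T) / (σ√T) = (ln(132.91/148.03) + (0.0714+0.2097²/2)·1.8199) / 0.282893 = (-0.107743 + 0.169955) / 0.282893 = 0.219915
d₂ = d₁ − σ√T = 0.219915 − 0.282893 = -0.062978
e^{−rT} = e^{−0.0714·1.8199} = 0.878147
N(−d₁) = 0.412969,  N(−d₂) = 0.525108
Put price V = K·e^{−rT}·N(−d₂) − S·N(−d₁) = 68.259933 − 54.887681 = 13.372251
Δ = −N(−d₁) = -0.412969

price = 13.372251
Δ = -0.412969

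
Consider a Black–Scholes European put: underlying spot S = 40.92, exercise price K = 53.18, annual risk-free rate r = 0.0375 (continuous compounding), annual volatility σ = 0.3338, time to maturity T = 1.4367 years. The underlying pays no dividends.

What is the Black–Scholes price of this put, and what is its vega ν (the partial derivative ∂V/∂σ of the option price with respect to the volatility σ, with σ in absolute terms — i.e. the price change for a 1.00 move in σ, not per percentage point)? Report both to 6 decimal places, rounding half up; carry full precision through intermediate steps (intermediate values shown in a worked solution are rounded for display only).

price = 12.915899
ν = 18.588871

σ√T = 0.3338·√1.4367 = 0.400101
d₁ = (ln(S/K) + (r+σ²/2)T) / (σ√T) = (ln(40.92/53.18) + (0.0375+0.3338²/2)·1.4367) / 0.400101 = (-0.262063 + 0.133917) / 0.400101 = -0.320287
d₂ = d₁ − σ√T = -0.320287 − 0.400101 = -0.720387
e^{−rT} = e^{−0.0375·1.4367} = 0.947549
N(−d₁) = 0.625624,  N(−d₂) = 0.764357
Put price V = K·e^{−rT}·N(−d₂) − S·N(−d₁) = 38.516451 − 25.600552 = 12.915899
φ(d₁) = (1/√(2π))·e^{−d₁²/2} = 0.378996
ν = S·φ(d₁)·√T = 18.588871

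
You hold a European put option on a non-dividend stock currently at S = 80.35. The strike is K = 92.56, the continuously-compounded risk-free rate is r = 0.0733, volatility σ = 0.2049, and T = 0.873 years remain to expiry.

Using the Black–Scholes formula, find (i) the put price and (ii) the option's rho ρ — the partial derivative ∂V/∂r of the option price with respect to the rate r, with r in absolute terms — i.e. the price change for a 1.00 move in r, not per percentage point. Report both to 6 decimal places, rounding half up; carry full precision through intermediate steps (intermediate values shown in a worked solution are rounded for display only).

price = 10.123584
ρ = -52.420800

σ√T = 0.2049·√0.873 = 0.191447
d₁ = (ln(S/K) + (r+σ²/2)T) / (σ√T) = (ln(80.35/92.56) + (0.0733+0.2049²/2)·0.873) / 0.191447 = (-0.141465 + 0.082317) / 0.191447 = -0.308952
d₂ = d₁ − σ√T = -0.308952 − 0.191447 = -0.500400
e^{−rT} = e^{−0.0733·0.873} = 0.938014
N(−d₁) = 0.621321,  N(−d₂) = 0.691603
Put price V = K·e^{−rT}·N(−d₂) − S·N(−d₁) = 60.046735 − 49.923151 = 10.123584
ρ = −K·T·e^{−rT}·N(−d₂) = -52.420800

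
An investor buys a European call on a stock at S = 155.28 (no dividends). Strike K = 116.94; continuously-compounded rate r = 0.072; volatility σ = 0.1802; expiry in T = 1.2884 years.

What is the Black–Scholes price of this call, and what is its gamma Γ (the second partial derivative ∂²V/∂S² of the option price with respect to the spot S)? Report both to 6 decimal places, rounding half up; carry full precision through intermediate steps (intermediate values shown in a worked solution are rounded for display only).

σ√T = 0.1802·√1.2884 = 0.204541
d₁ = (ln(S/K) + (r+σ²/2)T) / (σ√T) = (ln(155.28/116.94) + (0.072+0.1802²/2)·1.2884) / 0.204541 = (0.283569 + 0.113683) / 0.204541 = 1.942165
d₂ = d₁ − σ√T = 1.942165 − 0.204541 = 1.737625
e^{−rT} = e^{−0.072·1.2884} = 0.911408
N(d₁) = 0.973941,  N(d₂) = 0.958862
Call price V = S·N(d₁) − K·e^{−rT}·N(d₂) = 151.233630 − 102.195490 = 49.038140
φ(d₁) = (1/√(2π))·e^{−d₁²/2} = 0.060510
Γ = φ(d₁) / (S·σ·√T) = 0.001905

price = 49.038140
Γ = 0.001905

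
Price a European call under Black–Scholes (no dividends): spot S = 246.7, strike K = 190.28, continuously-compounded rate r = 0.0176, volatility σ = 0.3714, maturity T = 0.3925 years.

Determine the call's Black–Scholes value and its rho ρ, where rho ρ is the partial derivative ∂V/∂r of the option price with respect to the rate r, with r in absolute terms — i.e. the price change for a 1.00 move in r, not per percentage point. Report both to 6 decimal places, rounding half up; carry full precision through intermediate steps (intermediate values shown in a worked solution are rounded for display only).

σ√T = 0.3714·√0.3925 = 0.232681
d₁ = (ln(S/K) + (r+σ²/2)T) / (σ√T) = (ln(246.7/190.28) + (0.0176+0.3714²/2)·0.3925) / 0.232681 = (0.259676 + 0.033978) / 0.232681 = 1.262046
d₂ = d₁ − σ√T = 1.262046 − 0.232681 = 1.029365
e^{−rT} = e^{−0.0176·0.3925} = 0.993116
N(d₁) = 0.896534,  N(d₂) = 0.848346
Call price V = S·N(d₁) − K·e^{−rT}·N(d₂) = 221.174910 − 160.311971 = 60.862938
ρ = K·T·e^{−rT}·N(d₂) = 62.922449

price = 60.862938
ρ = 62.922449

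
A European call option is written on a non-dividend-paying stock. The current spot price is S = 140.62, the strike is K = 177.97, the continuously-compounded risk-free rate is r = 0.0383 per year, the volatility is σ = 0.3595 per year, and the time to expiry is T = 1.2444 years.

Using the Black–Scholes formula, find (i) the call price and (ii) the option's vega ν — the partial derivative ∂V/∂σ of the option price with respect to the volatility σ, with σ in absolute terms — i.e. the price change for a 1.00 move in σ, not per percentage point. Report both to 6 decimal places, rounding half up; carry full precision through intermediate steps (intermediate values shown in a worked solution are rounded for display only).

price = 12.736902
ν = 60.372586

σ√T = 0.3595·√1.2444 = 0.401032
d₁ = (ln(S/K) + (r+σ²/2)T) / (σ√T) = (ln(140.62/177.97) + (0.0383+0.3595²/2)·1.2444) / 0.401032 = (-0.235554 + 0.128074) / 0.401032 = -0.268009
d₂ = d₁ − σ√T = -0.268009 − 0.401032 = -0.669040
e^{−rT} = e^{−0.0383·1.2444} = 0.953457
N(d₁) = 0.394346,  N(d₂) = 0.251735
Call price V = S·N(d₁) − K·e^{−rT}·N(d₂) = 55.452986 − 42.716084 = 12.736902
φ(d₁) = (1/√(2π))·e^{−d₁²/2} = 0.384869
ν = S·φ(d₁)·√T = 60.372586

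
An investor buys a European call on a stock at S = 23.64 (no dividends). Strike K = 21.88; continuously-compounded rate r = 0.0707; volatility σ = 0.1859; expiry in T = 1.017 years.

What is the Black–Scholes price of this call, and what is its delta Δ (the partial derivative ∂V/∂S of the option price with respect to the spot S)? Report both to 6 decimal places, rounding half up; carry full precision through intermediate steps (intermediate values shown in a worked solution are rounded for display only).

price = 3.774437
Δ = 0.813254

σ√T = 0.1859·√1.017 = 0.187473
d₁ = (ln(S/K) + (r+σ²/2)T) / (σ√T) = (ln(23.64/21.88) + (0.0707+0.1859²/2)·1.017) / 0.187473 = (0.077367 + 0.089475) / 0.187473 = 0.889951
d₂ = d₁ − σ√T = 0.889951 − 0.187473 = 0.702478
e^{−rT} = e^{−0.0707·1.017} = 0.930622
N(d₁) = 0.813254,  N(d₂) = 0.758809
Call price V = S·N(d₁) − K·e^{−rT}·N(d₂) = 19.225324 − 15.450887 = 3.774437
Δ = N(d₁) = 0.813254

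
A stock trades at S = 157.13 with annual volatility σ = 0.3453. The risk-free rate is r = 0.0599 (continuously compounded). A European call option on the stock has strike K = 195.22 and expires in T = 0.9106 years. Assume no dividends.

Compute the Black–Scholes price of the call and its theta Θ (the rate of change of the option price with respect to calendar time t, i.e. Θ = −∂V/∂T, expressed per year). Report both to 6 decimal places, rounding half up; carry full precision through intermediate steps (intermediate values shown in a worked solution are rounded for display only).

price = 11.149124
Θ = -13.572794

σ√T = 0.3453·√0.9106 = 0.329504
d₁ = (ln(S/K) + (r+σ²/2)T) / (σ√T) = (ln(157.13/195.22) + (0.0599+0.3453²/2)·0.9106) / 0.329504 = (-0.217054 + 0.108831) / 0.329504 = -0.328440
d₂ = d₁ − σ√T = -0.328440 − 0.329504 = -0.657944
e^{−rT} = e^{−0.0599·0.9106} = 0.946916
N(d₁) = 0.371289,  N(d₂) = 0.255287
Call price V = S·N(d₁) − K·e^{−rT}·N(d₂) = 58.340700 − 47.191576 = 11.149124
φ(d₁) = (1/√(2π))·e^{−d₁²/2} = 0.377995
Θ = −S·φ(d₁)·σ/(2√T) − r·K·e^{−rT}·N(d₂) = −10.746019 − 2.826775 = -13.572794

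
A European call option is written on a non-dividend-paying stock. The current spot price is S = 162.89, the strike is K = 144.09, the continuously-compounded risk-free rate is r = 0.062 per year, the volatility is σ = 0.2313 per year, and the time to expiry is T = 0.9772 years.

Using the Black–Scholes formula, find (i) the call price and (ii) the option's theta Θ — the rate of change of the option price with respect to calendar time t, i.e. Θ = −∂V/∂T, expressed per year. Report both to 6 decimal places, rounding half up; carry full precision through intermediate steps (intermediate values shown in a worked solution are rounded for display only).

σ√T = 0.2313·√0.9772 = 0.228648
d₁ = (ln(S/K) + (r+σ²/2)T) / (σ√T) = (ln(162.89/144.09) + (0.062+0.2313²/2)·0.9772) / 0.228648 = (0.122637 + 0.086726) / 0.228648 = 0.915658
d₂ = d₁ − σ√T = 0.915658 − 0.228648 = 0.687010
e^{−rT} = e^{−0.062·0.9772} = 0.941212
N(d₁) = 0.820077,  N(d₂) = 0.753962
Call price V = S·N(d₁) − K·e^{−rT}·N(d₂) = 133.582322 − 102.251776 = 31.330546
φ(d₁) = (1/√(2π))·e^{−d₁²/2} = 0.262330
Θ = −S·φ(d₁)·σ/(2√T) − r·K·e^{−rT}·N(d₂) = −4.999145 − 6.339610 = -11.338755

price = 31.330546
Θ = -11.338755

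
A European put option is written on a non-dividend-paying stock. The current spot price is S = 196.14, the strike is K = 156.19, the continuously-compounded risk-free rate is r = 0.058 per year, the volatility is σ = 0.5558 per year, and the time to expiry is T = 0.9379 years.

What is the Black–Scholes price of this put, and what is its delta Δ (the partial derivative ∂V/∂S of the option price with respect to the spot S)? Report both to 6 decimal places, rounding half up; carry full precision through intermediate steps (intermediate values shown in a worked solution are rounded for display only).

σ√T = 0.5558·√0.9379 = 0.538266
d₁ = (ln(S/K) + (r+σ²/2)T) / (σ√T) = (ln(196.14/156.19) + (0.058+0.5558²/2)·0.9379) / 0.538266 = (0.227755 + 0.199263) / 0.538266 = 0.793323
d₂ = d₁ − σ√T = 0.793323 − 0.538266 = 0.255057
e^{−rT} = e^{−0.058·0.9379} = 0.947055
N(−d₁) = 0.213795,  N(−d₂) = 0.399339
Put price V = K·e^{−rT}·N(−d₂) − S·N(−d₁) = 59.070490 − 41.933711 = 17.136779
Δ = −N(−d₁) = -0.213795

price = 17.136779
Δ = -0.213795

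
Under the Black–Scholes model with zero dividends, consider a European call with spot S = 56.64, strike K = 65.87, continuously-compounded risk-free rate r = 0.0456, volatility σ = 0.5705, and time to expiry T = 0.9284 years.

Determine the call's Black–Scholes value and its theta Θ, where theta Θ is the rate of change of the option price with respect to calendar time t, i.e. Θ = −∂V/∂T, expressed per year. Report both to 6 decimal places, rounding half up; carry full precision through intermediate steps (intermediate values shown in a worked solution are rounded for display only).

price = 9.966231
Θ = -7.585972

σ√T = 0.5705·√0.9284 = 0.549697
d₁ = (ln(S/K) + (r+σ²/2)T) / (σ√T) = (ln(56.64/65.87) + (0.0456+0.5705²/2)·0.9284) / 0.549697 = (-0.150968 + 0.193418) / 0.549697 = 0.077226
d₂ = d₁ − σ√T = 0.077226 − 0.549697 = -0.472471
e^{−rT} = e^{−0.0456·0.9284} = 0.958549
N(d₁) = 0.530778,  N(d₂) = 0.318295
Call price V = S·N(d₁) − K·e^{−rT}·N(d₂) = 30.063264 − 20.097033 = 9.966231
φ(d₁) = (1/√(2π))·e^{−d₁²/2} = 0.397754
Θ = −S·φ(d₁)·σ/(2√T) − r·K·e^{−rT}·N(d₂) = −6.669548 − 0.916425 = -7.585972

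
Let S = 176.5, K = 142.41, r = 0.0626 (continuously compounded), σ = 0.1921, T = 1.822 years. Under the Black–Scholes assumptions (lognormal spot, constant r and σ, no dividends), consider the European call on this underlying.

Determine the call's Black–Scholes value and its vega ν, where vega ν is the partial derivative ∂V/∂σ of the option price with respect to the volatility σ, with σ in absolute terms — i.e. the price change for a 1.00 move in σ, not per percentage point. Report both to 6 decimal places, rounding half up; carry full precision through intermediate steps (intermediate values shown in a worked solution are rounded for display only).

price = 51.323460
ν = 35.812774

σ√T = 0.1921·√1.822 = 0.259299
d₁ = (ln(S/K) + (r+σ²/2)T) / (σ√T) = (ln(176.5/142.41) + (0.0626+0.1921²/2)·1.822) / 0.259299 = (0.214611 + 0.147675) / 0.259299 = 1.397172
d₂ = d₁ − σ√T = 1.397172 − 0.259299 = 1.137873
e^{−rT} = e^{−0.0626·1.822} = 0.892207
N(d₁) = 0.918819,  N(d₂) = 0.872413
Call price V = S·N(d₁) − K·e^{−rT}·N(d₂) = 162.171572 − 110.848112 = 51.323460
φ(d₁) = (1/√(2π))·e^{−d₁²/2} = 0.150321
ν = S·φ(d₁)·√T = 35.812774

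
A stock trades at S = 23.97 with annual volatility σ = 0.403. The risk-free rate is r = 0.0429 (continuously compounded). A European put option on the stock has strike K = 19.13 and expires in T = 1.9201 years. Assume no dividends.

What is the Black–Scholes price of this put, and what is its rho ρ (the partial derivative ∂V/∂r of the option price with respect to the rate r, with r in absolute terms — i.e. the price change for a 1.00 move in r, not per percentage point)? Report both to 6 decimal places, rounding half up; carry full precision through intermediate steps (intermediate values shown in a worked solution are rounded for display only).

price = 2.050828
ρ = -13.285231

σ√T = 0.403·√1.9201 = 0.558428
d₁ = (ln(S/K) + (r+σ²/2)T) / (σ√T) = (ln(23.97/19.13) + (0.0429+0.403²/2)·1.9201) / 0.558428 = (0.225545 + 0.238293) / 0.558428 = 0.830615
d₂ = d₁ − σ√T = 0.830615 − 0.558428 = 0.272187
e^{−rT} = e^{−0.0429·1.9201} = 0.920929
N(−d₁) = 0.203096,  N(−d₂) = 0.392739
Put price V = K·e^{−rT}·N(−d₂) − S·N(−d₁) = 6.919031 − 4.868203 = 2.050828
ρ = −K·T·e^{−rT}·N(−d₂) = -13.285231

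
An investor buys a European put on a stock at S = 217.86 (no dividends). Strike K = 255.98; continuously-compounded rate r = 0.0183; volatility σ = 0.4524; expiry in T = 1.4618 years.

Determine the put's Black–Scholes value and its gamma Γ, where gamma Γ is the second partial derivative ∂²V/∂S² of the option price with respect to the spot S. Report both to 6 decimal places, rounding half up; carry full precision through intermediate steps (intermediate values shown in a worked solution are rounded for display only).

price = 67.488515
Γ = 0.003347

σ√T = 0.4524·√1.4618 = 0.546974
d₁ = (ln(S/K) + (r+σ²/2)T) / (σ√T) = (ln(217.86/255.98) + (0.0183+0.4524²/2)·1.4618) / 0.546974 = (-0.161247 + 0.176341) / 0.546974 = 0.027596
d₂ = d₁ − σ√T = 0.027596 − 0.546974 = -0.519378
e^{−rT} = e^{−0.0183·1.4618} = 0.973604
N(−d₁) = 0.488992,  N(−d₂) = 0.698251
Put price V = K·e^{−rT}·N(−d₂) − S·N(−d₁) = 174.020322 − 106.531807 = 67.488515
φ(d₁) = (1/√(2π))·e^{−d₁²/2} = 0.398790
Γ = φ(d₁) / (S·σ·√T) = 0.003347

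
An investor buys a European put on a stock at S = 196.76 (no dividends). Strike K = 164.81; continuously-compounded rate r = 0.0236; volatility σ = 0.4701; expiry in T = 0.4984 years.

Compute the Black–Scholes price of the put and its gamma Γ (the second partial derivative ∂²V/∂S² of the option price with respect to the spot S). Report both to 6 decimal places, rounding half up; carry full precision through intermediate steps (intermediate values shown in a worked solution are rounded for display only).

price = 10.453801
Γ = 0.004662

σ√T = 0.4701·√0.4984 = 0.331879
d₁ = (ln(S/K) + (r+σ²/2)T) / (σ√T) = (ln(196.76/164.81) + (0.0236+0.4701²/2)·0.4984) / 0.331879 = (0.177191 + 0.066834) / 0.331879 = 0.735285
d₂ = d₁ − σ√T = 0.735285 − 0.331879 = 0.403406
e^{−rT} = e^{−0.0236·0.4984} = 0.988307
N(−d₁) = 0.231083,  N(−d₂) = 0.343325
Put price V = K·e^{−rT}·N(−d₂) − S·N(−d₁) = 55.921687 − 45.467886 = 10.453801
φ(d₁) = (1/√(2π))·e^{−d₁²/2} = 0.304446
Γ = φ(d₁) / (S·σ·√T) = 0.004662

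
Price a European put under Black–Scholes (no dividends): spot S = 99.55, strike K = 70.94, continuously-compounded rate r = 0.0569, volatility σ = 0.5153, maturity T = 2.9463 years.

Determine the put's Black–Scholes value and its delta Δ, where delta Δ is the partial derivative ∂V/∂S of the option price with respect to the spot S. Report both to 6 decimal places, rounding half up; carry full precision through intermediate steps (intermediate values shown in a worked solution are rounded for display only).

price = 11.445491
Δ = -0.155087

σ√T = 0.5153·√2.9463 = 0.884502
d₁ = (ln(S/K) + (r+σ²/2)T) / (σ√T) = (ln(99.55/70.94) + (0.0569+0.5153²/2)·2.9463) / 0.884502 = (0.338826 + 0.558816) / 0.884502 = 1.014856
d₂ = d₁ − σ√T = 1.014856 − 0.884502 = 0.130354
e^{−rT} = e^{−0.0569·2.9463} = 0.845654
N(−d₁) = 0.155087,  N(−d₂) = 0.448143
Put price V = K·e^{−rT}·N(−d₂) − S·N(−d₁) = 26.884430 − 15.438939 = 11.445491
Δ = −N(−d₁) = -0.155087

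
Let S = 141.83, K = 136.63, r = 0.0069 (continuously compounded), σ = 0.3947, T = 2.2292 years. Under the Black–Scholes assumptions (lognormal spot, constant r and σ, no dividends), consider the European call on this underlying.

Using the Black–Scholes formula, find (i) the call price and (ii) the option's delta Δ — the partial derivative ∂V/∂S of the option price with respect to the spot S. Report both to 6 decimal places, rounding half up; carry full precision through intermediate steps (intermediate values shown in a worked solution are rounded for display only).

σ√T = 0.3947·√2.2292 = 0.589307
d₁ = (ln(S/K) + (r+σ²/2)T) / (σ√T) = (ln(141.83/136.63) + (0.0069+0.3947²/2)·2.2292) / 0.589307 = (0.037353 + 0.189023) / 0.589307 = 0.384138
d₂ = d₁ − σ√T = 0.384138 − 0.589307 = -0.205169
e^{−rT} = e^{−0.0069·2.2292} = 0.984736
N(d₁) = 0.649562,  N(d₂) = 0.418720
Call price V = S·N(d₁) − K·e^{−rT}·N(d₂) = 92.127390 − 56.336503 = 35.790887
Δ = N(d₁) = 0.649562

price = 35.790887
Δ = 0.649562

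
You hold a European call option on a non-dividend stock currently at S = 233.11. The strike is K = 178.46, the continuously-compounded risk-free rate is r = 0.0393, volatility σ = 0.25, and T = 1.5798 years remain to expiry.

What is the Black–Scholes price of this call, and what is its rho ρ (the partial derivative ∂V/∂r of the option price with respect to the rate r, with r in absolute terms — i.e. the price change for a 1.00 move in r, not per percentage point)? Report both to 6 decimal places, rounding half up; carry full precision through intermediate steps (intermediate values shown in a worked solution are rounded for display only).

price = 70.078137
ρ = 215.528668

σ√T = 0.25·√1.5798 = 0.314225
d₁ = (ln(S/K) + (r+σ²/2)T) / (σ√T) = (ln(233.11/178.46) + (0.0393+0.25²/2)·1.5798) / 0.314225 = (0.267146 + 0.111455) / 0.314225 = 1.204871
d₂ = d₁ − σ√T = 1.204871 − 0.314225 = 0.890646
e^{−rT} = e^{−0.0393·1.5798} = 0.939802
N(d₁) = 0.885873,  N(d₂) = 0.813440
Call price V = S·N(d₁) − K·e^{−rT}·N(d₂) = 206.505955 − 136.427819 = 70.078137
ρ = K·T·e^{−rT}·N(d₂) = 215.528668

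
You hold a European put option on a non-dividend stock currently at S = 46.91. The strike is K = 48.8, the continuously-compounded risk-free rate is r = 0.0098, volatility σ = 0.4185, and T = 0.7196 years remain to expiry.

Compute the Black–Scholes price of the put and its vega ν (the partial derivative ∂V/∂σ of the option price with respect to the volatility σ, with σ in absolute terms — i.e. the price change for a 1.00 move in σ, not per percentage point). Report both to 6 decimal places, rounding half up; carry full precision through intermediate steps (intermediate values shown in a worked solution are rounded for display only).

price = 7.519336
ν = 15.816525

σ√T = 0.4185·√0.7196 = 0.355010
d₁ = (ln(S/K) + (r+σ²/2)T) / (σ√T) = (ln(46.91/48.8) + (0.0098+0.4185²/2)·0.7196) / 0.355010 = (-0.039499 + 0.070068) / 0.355010 = 0.086107
d₂ = d₁ − σ√T = 0.086107 − 0.355010 = -0.268904
e^{−rT} = e^{−0.0098·0.7196} = 0.992973
N(−d₁) = 0.465691,  N(−d₂) = 0.605998
Put price V = K·e^{−rT}·N(−d₂) − S·N(−d₁) = 29.364889 − 21.845553 = 7.519336
φ(d₁) = (1/√(2π))·e^{−d₁²/2} = 0.397466
ν = S·φ(d₁)·√T = 15.816525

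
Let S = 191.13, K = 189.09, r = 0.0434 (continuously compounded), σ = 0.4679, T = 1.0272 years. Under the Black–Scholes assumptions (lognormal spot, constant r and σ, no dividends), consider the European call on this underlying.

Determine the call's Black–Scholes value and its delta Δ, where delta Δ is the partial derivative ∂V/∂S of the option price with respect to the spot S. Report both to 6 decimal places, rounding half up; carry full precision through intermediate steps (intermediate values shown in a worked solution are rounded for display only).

price = 40.234117
Δ = 0.638236

σ√T = 0.4679·√1.0272 = 0.474221
d₁ = (ln(S/K) + (r+σ²/2)T) / (σ√T) = (ln(191.13/189.09) + (0.0434+0.4679²/2)·1.0272) / 0.474221 = (0.010731 + 0.157023) / 0.474221 = 0.353746
d₂ = d₁ − σ√T = 0.353746 − 0.474221 = -0.120474
e^{−rT} = e^{−0.0434·1.0272} = 0.956399
N(d₁) = 0.638236,  N(d₂) = 0.452054
Call price V = S·N(d₁) − K·e^{−rT}·N(d₂) = 121.985955 − 81.751838 = 40.234117
Δ = N(d₁) = 0.638236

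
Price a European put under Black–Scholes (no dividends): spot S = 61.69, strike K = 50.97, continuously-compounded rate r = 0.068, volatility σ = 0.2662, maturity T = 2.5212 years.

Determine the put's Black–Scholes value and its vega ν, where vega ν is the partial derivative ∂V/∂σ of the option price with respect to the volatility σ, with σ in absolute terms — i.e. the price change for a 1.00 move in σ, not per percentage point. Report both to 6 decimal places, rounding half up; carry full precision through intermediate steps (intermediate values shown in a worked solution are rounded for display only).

σ√T = 0.2662·√2.5212 = 0.422680
d₁ = (ln(S/K) + (r+σ²/2)T) / (σ√T) = (ln(61.69/50.97) + (0.068+0.2662²/2)·2.5212) / 0.422680 = (0.190885 + 0.260771) / 0.422680 = 1.068552
d₂ = d₁ − σ√T = 1.068552 − 0.422680 = 0.645872
e^{−rT} = e^{−0.068·2.5212} = 0.842449
N(−d₁) = 0.142636,  N(−d₂) = 0.259181
Put price V = K·e^{−rT}·N(−d₂) − S·N(−d₁) = 11.129152 − 8.799207 = 2.329945
φ(d₁) = (1/√(2π))·e^{−d₁²/2} = 0.225409
ν = S·φ(d₁)·√T = 22.079498

price = 2.329945
ν = 22.079498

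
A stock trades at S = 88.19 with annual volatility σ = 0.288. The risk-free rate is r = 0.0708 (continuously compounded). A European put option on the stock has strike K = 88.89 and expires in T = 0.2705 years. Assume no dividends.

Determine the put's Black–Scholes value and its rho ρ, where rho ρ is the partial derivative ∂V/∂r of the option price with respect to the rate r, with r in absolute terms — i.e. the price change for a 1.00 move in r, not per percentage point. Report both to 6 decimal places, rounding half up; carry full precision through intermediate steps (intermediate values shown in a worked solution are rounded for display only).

price = 4.757213
ρ = -11.792612

σ√T = 0.288·√0.2705 = 0.149788
d₁ = (ln(S/K) + (r+σ²/2)T) / (σ√T) = (ln(88.19/88.89) + (0.0708+0.288²/2)·0.2705) / 0.149788 = (-0.007906 + 0.030370) / 0.149788 = 0.149969
d₂ = d₁ − σ√T = 0.149969 − 0.149788 = 0.000181
e^{−rT} = e^{−0.0708·0.2705} = 0.981031
N(−d₁) = 0.440395,  N(−d₂) = 0.499928
Put price V = K·e^{−rT}·N(−d₂) − S·N(−d₁) = 43.595609 − 38.838396 = 4.757213
ρ = −K·T·e^{−rT}·N(−d₂) = -11.792612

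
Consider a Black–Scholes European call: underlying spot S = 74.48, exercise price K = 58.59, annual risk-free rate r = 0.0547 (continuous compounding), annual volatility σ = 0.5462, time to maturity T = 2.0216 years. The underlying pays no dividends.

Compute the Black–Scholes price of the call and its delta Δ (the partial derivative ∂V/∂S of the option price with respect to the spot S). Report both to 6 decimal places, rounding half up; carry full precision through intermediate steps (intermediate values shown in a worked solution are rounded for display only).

price = 31.996151
Δ = 0.799458

σ√T = 0.5462·√2.0216 = 0.776603
d₁ = (ln(S/K) + (r+σ²/2)T) / (σ√T) = (ln(74.48/58.59) + (0.0547+0.5462²/2)·2.0216) / 0.776603 = (0.239967 + 0.412138) / 0.776603 = 0.839688
d₂ = d₁ − σ√T = 0.839688 − 0.776603 = 0.063085
e^{−rT} = e^{−0.0547·2.0216} = 0.895313
N(d₁) = 0.799458,  N(d₂) = 0.525150
Call price V = S·N(d₁) − K·e^{−rT}·N(d₂) = 59.543656 − 27.547504 = 31.996151
Δ = N(d₁) = 0.799458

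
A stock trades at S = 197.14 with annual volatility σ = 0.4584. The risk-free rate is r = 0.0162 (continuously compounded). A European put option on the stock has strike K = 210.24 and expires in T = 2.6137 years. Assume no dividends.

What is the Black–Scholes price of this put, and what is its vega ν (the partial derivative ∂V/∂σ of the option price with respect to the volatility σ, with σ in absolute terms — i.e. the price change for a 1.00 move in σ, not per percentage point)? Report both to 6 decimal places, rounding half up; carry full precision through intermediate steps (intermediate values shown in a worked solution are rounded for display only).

σ√T = 0.4584·√2.6137 = 0.741093
d₁ = (ln(S/K) + (r+σ²/2)T) / (σ√T) = (ln(197.14/210.24) + (0.0162+0.4584²/2)·2.6137) / 0.741093 = (-0.064336 + 0.316951) / 0.741093 = 0.340869
d₂ = d₁ − σ√T = 0.340869 − 0.741093 = -0.400224
e^{−rT} = e^{−0.0162·2.6137} = 0.958542
N(−d₁) = 0.366601,  N(−d₂) = 0.655504
Put price V = K·e^{−rT}·N(−d₂) − S·N(−d₁) = 132.099718 − 72.271744 = 59.827973
φ(d₁) = (1/√(2π))·e^{−d₁²/2} = 0.376426
ν = S·φ(d₁)·√T = 119.972578

price = 59.827973
ν = 119.972578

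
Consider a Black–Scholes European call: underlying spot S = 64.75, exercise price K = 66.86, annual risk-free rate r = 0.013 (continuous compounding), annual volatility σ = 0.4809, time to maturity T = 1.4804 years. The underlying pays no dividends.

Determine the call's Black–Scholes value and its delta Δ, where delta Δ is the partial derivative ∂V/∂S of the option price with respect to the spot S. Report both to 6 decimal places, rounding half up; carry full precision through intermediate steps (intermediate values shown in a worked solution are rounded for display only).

price = 14.583506
Δ = 0.606668

σ√T = 0.4809·√1.4804 = 0.585119
d₁ = (ln(S/K) + (r+σ²/2)T) / (σ√T) = (ln(64.75/66.86) + (0.013+0.4809²/2)·1.4804) / 0.585119 = (-0.032067 + 0.190427) / 0.585119 = 0.270646
d₂ = d₁ − σ√T = 0.270646 − 0.585119 = -0.314473
e^{−rT} = e^{−0.013·1.4804} = 0.980939
N(d₁) = 0.606668,  N(d₂) = 0.376581
Call price V = S·N(d₁) − K·e^{−rT}·N(d₂) = 39.281778 − 24.698272 = 14.583506
Δ = N(d₁) = 0.606668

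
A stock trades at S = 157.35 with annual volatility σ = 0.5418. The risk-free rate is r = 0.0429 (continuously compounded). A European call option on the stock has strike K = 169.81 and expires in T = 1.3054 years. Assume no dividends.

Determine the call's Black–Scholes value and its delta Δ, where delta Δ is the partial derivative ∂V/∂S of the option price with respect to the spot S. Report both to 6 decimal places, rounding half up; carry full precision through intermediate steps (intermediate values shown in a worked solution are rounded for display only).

σ√T = 0.5418·√1.3054 = 0.619029
d₁ = (ln(S/K) + (r+σ²/2)T) / (σ√T) = (ln(157.35/169.81) + (0.0429+0.5418²/2)·1.3054) / 0.619029 = (-0.076208 + 0.247600) / 0.619029 = 0.276873
d₂ = d₁ − σ√T = 0.276873 − 0.619029 = -0.342156
e^{−rT} = e^{−0.0429·1.3054} = 0.945538
N(d₁) = 0.609061,  N(d₂) = 0.366117
Call price V = S·N(d₁) − K·e^{−rT}·N(d₂) = 95.835784 − 58.784362 = 37.051422
Δ = N(d₁) = 0.609061

price = 37.051422
Δ = 0.609061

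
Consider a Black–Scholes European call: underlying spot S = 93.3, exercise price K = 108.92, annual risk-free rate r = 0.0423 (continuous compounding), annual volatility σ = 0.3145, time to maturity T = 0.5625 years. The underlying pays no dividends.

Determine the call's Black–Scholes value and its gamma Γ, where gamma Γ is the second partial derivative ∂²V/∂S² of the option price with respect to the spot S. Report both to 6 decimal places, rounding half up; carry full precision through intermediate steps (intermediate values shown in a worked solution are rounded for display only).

σ√T = 0.3145·√0.5625 = 0.235875
d₁ = (ln(S/K) + (r+σ²/2)T) / (σ√T) = (ln(93.3/108.92) + (0.0423+0.3145²/2)·0.5625) / 0.235875 = (-0.154794 + 0.051612) / 0.235875 = -0.437441
d₂ = d₁ − σ√T = -0.437441 − 0.235875 = -0.673316
e^{−rT} = e^{−0.0423·0.5625} = 0.976487
N(d₁) = 0.330896,  N(d₂) = 0.250373
Call price V = S·N(d₁) − K·e^{−rT}·N(d₂) = 30.872590 − 26.629443 = 4.243146
φ(d₁) = (1/√(2π))·e^{−d₁²/2} = 0.362542
Γ = φ(d₁) / (S·σ·√T) = 0.016474

price = 4.243146
Γ = 0.016474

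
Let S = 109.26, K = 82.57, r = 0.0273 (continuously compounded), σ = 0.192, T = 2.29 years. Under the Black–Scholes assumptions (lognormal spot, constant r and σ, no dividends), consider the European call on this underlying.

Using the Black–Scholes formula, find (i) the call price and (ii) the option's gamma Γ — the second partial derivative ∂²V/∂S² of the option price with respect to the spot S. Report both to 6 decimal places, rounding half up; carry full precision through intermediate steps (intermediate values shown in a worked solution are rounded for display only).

price = 33.248869
Γ = 0.005228

σ√T = 0.192·√2.29 = 0.290549
d₁ = (ln(S/K) + (r+σ²/2)T) / (σ√T) = (ln(109.26/82.57) + (0.0273+0.192²/2)·2.29) / 0.290549 = (0.280084 + 0.104726) / 0.290549 = 1.324426
d₂ = d₁ − σ√T = 1.324426 − 0.290549 = 1.033877
e^{−rT} = e^{−0.0273·2.29} = 0.939397
N(d₁) = 0.907319,  N(d₂) = 0.849403
Call price V = S·N(d₁) − K·e^{−rT}·N(d₂) = 99.133692 − 65.884823 = 33.248869
φ(d₁) = (1/√(2π))·e^{−d₁²/2} = 0.165963
Γ = φ(d₁) / (S·σ·√T) = 0.005228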